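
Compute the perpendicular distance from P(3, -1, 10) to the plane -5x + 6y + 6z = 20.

Normal vector n = (-5, 6, 6), and n·(3, -1, 10) - 20 = 19.
|n| = √(25 + 36 + 36) = √97, so the distance is |19|/√97 = 19/√97.

19√97/97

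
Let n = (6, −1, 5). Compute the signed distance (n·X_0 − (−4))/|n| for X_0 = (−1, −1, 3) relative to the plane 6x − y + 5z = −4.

n·X_0 − (-4) = 14.
|n| = √62, so the signed distance is 14/√62.

14/√62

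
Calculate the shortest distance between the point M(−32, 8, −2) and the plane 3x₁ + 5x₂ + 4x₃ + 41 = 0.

23/(5√2)

Normal vector n = (3, 5, 4), and n·(−32, 8, −2) − (−41) = −23.
|n| = √(9 + 25 + 16) = 5√2, so the distance is |-23|/(5√2) = 23/(5√2).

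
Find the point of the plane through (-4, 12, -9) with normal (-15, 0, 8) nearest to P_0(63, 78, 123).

The perpendicular from P_0 has direction n = (-15, 0, 8): r = (63, 78, 123) + λ(-15, 0, 8).
Substitute into the plane: n·(P_0 + λn) = -12 gives 39 + 289λ = -12, so λ = -3/17.
Foot = (63, 78, 123) + (-3/17)·(-15, 0, 8) = (1116/17, 78, 2067/17).

(1116/17, 78, 2067/17)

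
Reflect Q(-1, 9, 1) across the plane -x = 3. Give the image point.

n = (-1, 0, 0), |n|² = 1, n·Q − 3 = -2, so t = -2/1 = -2.
Foot F = Q − (-2)·n = (-3, 9, 1); the reflection is 2F − Q = (-5, 9, 1).

(-5, 9, 1)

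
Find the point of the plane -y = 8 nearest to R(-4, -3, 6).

n = (0, -1, 0), |n|² = 1, and n·R − 8 = -5.
t = -5/1 = -5, so the foot is R − t·n = (-4, -3, 6) − (-5)·(0, -1, 0) = (-4, -8, 6).

(-4, -8, 6)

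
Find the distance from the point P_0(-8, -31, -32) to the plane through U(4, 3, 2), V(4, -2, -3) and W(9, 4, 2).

4√51/17

UV = (0, -5, -5) and UW = (5, 1, 0), so a normal is n = UV × UW = (5, -25, 25).
Then n·(-8, -31, -32) - (-5) = -60.
|n| = √(25 + 625 + 625) = 5√51, so the distance is |-60|/(5√51) = 4√51/17.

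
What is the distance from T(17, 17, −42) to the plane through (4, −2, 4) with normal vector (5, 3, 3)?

16√43/43

The plane has equation n·(r − (4, −2, 4)) = 0, i.e. n·r = 26.
Then n·(17, 17, −42) − 26 = −16.
|n| = √(25 + 9 + 9) = √43, so the distance is |-16|/√43 = 16√43/43.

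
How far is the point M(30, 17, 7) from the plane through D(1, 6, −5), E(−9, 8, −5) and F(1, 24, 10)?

DE = (−10, 2, 0) and DF = (0, 18, 15), so a normal is n = DE × DF = (30, 150, −180).
Then n·(30, 17, 7) − 1830 = 360.
|n| = √(900 + 22500 + 32400) = 30√62, so the distance is |360|/(30√62) = 12/√62.

12/√62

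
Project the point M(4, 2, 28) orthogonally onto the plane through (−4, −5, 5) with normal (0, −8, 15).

(4, 10, 13)

n = (0, −8, 15), |n|² = 289, and n·M − 115 = 289.
t = 289/289 = 1, so the foot is M − t·n = (4, 2, 28) − 1·(0, −8, 15) = (4, 10, 13).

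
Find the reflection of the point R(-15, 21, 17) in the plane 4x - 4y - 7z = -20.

(9, -3, -25)

n = (4, -4, -7), |n|² = 81, n·R − (-20) = -243, so t = -243/81 = -3.
Foot F = R − (-3)·n = (-3, 9, -4); the reflection is 2F − R = (9, -3, -25).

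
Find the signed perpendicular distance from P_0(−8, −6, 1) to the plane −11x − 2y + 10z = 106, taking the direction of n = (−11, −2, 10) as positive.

n·P_0 − 106 = 4.
|n| = 15, so the signed distance is 4/15.

4/15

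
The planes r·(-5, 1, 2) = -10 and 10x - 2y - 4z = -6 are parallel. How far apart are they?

13√30/30

Divide the second equation by -2 to match normals: -5x + y + 2z = 3.
Both planes have normal n = (-5, 1, 2), |n| = √30. Any point on the first plane is at distance |3 − (-10)|/|n| = 13/√30 = 13√30/30 from the second.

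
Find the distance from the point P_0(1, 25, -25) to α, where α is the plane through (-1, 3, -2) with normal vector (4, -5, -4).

10/√57

The plane has equation n·(r − (-1, 3, -2)) = 0, i.e. n·r = -11.
Then n·(1, 25, -25) - (-11) = -10.
|n| = √(16 + 25 + 16) = √57, so the distance is |-10|/√57 = 10/√57.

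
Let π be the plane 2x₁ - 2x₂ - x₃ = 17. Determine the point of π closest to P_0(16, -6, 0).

(10, 0, 3)

The perpendicular from P_0 has direction n = (2, -2, -1): r = (16, -6, 0) + t(2, -2, -1).
Substitute into the plane: n·(P_0 + tn) = 17 gives 44 + 9t = 17, so t = -3.
Foot = (16, -6, 0) + (-3)·(2, -2, -1) = (10, 0, 3).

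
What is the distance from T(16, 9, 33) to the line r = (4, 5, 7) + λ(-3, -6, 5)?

Direction vector d = (-3, -6, 5).
AP = (12, 4, 26); AP·d = 70, |AP|² = 836, |d|² = 70.
distance² = |AP|² − (AP·d)²/|d|² = 836 − 4900/70 = 766, so the distance is √766.

√766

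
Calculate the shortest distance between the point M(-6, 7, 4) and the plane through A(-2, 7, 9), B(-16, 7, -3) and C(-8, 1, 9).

AB = (-14, 0, -12) and AC = (-6, -6, 0), so a normal is n = AB × AC = (-72, 72, 84).
Then n·(-6, 7, 4) - 1404 = -132.
|n| = √(5184 + 5184 + 7056) = 132, so the distance is |-132|/132 = 1.

1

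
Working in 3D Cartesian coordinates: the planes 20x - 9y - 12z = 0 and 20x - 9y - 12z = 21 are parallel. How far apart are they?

With common normal n = (20, -9, -12) (|n| = 25), the distance is |0 − 21|/|n| = 21/25.

21/25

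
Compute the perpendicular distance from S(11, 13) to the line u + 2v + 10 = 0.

The normal to the line is n = (1, 2) with |n| = √5.
|n·S − (-10)| = |37 − (-10)| = 47, so the distance is 47/√5 = 47√5/5.

47√5/5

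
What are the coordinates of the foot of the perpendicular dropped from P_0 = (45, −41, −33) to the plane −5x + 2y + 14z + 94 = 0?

(30, -35, 9)

The perpendicular from P_0 has direction n = (−5, 2, 14): r = (45, −41, −33) + t(−5, 2, 14).
Substitute into the plane: n·(P_0 + tn) = -94 gives -769 + 225t = -94, so t = 3.
Foot = (45, −41, −33) + 3·(−5, 2, 14) = (30, −35, 9).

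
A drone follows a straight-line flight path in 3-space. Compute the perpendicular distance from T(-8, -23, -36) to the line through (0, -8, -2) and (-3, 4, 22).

√149

A direction vector is d = (-3, 12, 24).
AP = (-8, -15, -34), and AP × d = (48, 294, -141).
|AP × d|² = 108621 and |d|² = 729, so the distance is √(108621/729) = √149.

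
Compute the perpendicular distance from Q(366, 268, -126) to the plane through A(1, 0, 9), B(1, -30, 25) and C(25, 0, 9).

7

AB = (0, -30, 16) and AC = (24, 0, 0), so a normal is n = AB × AC = (0, 384, 720).
d = |384·268 + 720·(-126) − 6480| / √(0 + 147456 + 518400) = |5712| / 816 = 7.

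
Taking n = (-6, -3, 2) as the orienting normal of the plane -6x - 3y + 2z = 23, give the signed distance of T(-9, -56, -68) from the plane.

9

n·T − 23 = 63.
|n| = 7, so the signed distance is 63/7 = 9.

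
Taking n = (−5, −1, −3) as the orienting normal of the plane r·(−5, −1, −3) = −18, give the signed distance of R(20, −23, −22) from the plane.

7/√35

n·R − (-18) = 7.
|n| = √35, so the signed distance is 7/√35.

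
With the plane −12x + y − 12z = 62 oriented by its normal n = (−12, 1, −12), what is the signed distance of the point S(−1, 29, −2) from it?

3/17

n·S − 62 = 3.
|n| = 17, so the signed distance is 3/17.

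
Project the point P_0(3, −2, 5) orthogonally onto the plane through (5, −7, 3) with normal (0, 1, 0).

n = (0, 1, 0), |n|² = 1, and n·P_0 − (-7) = 5.
t = 5/1 = 5, so the foot is P_0 − t·n = (3, −2, 5) − 5·(0, 1, 0) = (3, −7, 5).

(3, -7, 5)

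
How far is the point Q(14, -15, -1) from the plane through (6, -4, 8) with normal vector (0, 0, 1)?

The plane has equation n·(r − (6, -4, 8)) = 0, i.e. n·r = 8.
d = |1·(-1) − 8| / √(0 + 0 + 1) = |-9| / 1 = 9.

9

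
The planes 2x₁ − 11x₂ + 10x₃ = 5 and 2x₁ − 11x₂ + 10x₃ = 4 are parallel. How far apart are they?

With common normal n = (2, −11, 10) (|n| = 15), the distance is |5 − 4|/|n| = 1/15.

1/15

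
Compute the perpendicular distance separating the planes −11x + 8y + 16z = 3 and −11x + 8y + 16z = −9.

4/7

With common normal n = (−11, 8, 16) (|n| = 21), the distance is |3 − (-9)|/|n| = 12/21 = 4/7.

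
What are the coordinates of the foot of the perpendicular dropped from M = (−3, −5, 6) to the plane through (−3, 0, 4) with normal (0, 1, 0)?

(-3, 0, 6)

The perpendicular from M has direction n = (0, 1, 0): r = (−3, −5, 6) + t(0, 1, 0).
Substitute into the plane: n·(M + tn) = 0 gives -5 + 1t = 0, so t = 5.
Foot = (−3, −5, 6) + 5·(0, 1, 0) = (−3, 0, 6).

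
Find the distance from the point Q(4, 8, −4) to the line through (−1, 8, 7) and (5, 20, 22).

A direction vector is d = (6, 12, 15).
AP = (5, 0, −11), and AP × d = (132, −141, 60).
|AP × d|² = 40905 and |d|² = 405, so the distance is √(40905/405) = √101.

√101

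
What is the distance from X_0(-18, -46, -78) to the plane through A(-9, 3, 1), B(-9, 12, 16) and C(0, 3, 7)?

AB = (0, 9, 15) and AC = (9, 0, 6), so a normal is n = AB × AC = (54, 135, -81).
Then n·(-18, -46, -78) - (-162) = -702.
|n| = √(2916 + 18225 + 6561) = 27√38, so the distance is |-702|/(27√38) = 13√38/19.

26/√38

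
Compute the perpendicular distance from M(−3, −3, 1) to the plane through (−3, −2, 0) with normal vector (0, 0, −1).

1

The plane has equation n·(r − (−3, −2, 0)) = 0, i.e. n·r = 0.
n = (0, 0, −1); n·P − 0 = -1; |n| = 1; distance = 1/1 = 1.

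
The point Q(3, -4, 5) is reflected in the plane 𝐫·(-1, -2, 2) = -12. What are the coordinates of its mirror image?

(9, 8, -7)

With n = (-1, -2, 2), the signed offset is (n·Q − (-12))/|n|² = 27/9 = 3.
Q' = Q − 2t·n = (3, -4, 5) − 6·(-1, -2, 2) = (9, 8, -7).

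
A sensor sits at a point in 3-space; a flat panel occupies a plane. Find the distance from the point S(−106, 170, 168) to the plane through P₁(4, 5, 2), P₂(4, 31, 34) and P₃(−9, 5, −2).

2

P₁P₂ = (0, 26, 32) and P₁P₃ = (−13, 0, −4), so a normal is n = P₁P₂ × P₁P₃ = (−104, −416, 338).
d = |(-104)·(-106) + (-416)·170 + 338·168 − (-1820)| / √(10816 + 173056 + 114244) = |-1092| / 546 = 2.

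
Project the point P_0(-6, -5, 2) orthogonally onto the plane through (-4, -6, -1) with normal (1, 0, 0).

(-4, -5, 2)

n = (1, 0, 0), |n|² = 1, and n·P_0 − (-4) = -2.
t = -2/1 = -2, so the foot is P_0 − t·n = (-6, -5, 2) − (-2)·(1, 0, 0) = (-4, -5, 2).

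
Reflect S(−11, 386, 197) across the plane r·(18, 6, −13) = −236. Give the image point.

n = (18, 6, −13), |n|² = 529, n·S − (-236) = -207, so t = -207/529 = -9/23.
Foot F = S − (-9/23)·n = (−91/23, 8932/23, 4414/23); the reflection is 2F − S = (71/23, 8986/23, 4297/23).

(71/23, 8986/23, 4297/23)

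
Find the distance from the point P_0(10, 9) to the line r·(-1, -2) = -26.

d = |(-1)·10 + (-2)·9 − (-26)| / √(1 + 4) = |-2|/√5 = 2/√5.

2/√5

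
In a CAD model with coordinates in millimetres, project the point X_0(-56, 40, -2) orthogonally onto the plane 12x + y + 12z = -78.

The perpendicular from X_0 has direction n = (12, 1, 12): r = (-56, 40, -2) + λ(12, 1, 12).
Substitute into the plane: n·(X_0 + λn) = -78 gives -656 + 289λ = -78, so λ = 2.
Foot = (-56, 40, -2) + 2·(12, 1, 12) = (-32, 42, 22).

(-32, 42, 22)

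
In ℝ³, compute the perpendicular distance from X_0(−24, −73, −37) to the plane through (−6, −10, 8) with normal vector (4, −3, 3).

The plane has equation n·(r − (−6, −10, 8)) = 0, i.e. n·r = 30.
Then n·(−24, −73, −37) − 30 = −18.
|n| = √(16 + 9 + 9) = √34, so the distance is |-18|/√34 = 9√34/17.

9√34/17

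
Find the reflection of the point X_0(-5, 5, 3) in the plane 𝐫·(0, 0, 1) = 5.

n = (0, 0, 1), |n|² = 1, n·X_0 − 5 = -2, so t = -2/1 = -2.
Foot F = X_0 − (-2)·n = (-5, 5, 5); the reflection is 2F − X_0 = (-5, 5, 7).

(-5, 5, 7)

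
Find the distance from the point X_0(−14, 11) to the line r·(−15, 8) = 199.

99/17

The normal to the line is n = (−15, 8) with |n| = 17.
|n·X_0 − 199| = |298 − 199| = 99, so the distance is 99/17.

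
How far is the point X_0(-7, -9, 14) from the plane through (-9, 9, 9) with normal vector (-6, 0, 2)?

1/√10

The plane has equation n·(r − (-9, 9, 9)) = 0, i.e. n·r = 72.
n = (-6, 0, 2); n·P − 72 = -2; |n| = 2√10; distance = 2/(2√10) = √10/10.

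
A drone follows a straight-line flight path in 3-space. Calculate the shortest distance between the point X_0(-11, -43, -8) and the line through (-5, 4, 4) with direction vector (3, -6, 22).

√2389

Direction vector d = (3, -6, 22).
AP = (-6, -47, -12); AP·d = 0, |AP|² = 2389, |d|² = 529.
distance² = |AP|² − (AP·d)²/|d|² = 2389 − 0/529 = 2389, so the distance is √2389.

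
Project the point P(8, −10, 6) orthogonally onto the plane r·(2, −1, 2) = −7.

(-2, -5, -4)

n = (2, −1, 2), |n|² = 9, and n·P − (-7) = 45.
t = 45/9 = 5, so the foot is P − t·n = (8, −10, 6) − 5·(2, −1, 2) = (−2, −5, −4).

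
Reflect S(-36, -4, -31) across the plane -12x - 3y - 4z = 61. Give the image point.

(36, 14, -7)

With n = (-12, -3, -4), the signed offset is (n·S − 61)/|n|² = 507/169 = 3.
S' = S − 2t·n = (-36, -4, -31) − 6·(-12, -3, -4) = (36, 14, -7).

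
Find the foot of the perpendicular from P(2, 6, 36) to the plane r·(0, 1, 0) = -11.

(2, -11, 36)

The perpendicular from P has direction n = (0, 1, 0): r = (2, 6, 36) + μ(0, 1, 0).
Substitute into the plane: n·(P + μn) = -11 gives 6 + 1μ = -11, so μ = -17.
Foot = (2, 6, 36) + (-17)·(0, 1, 0) = (2, -11, 36).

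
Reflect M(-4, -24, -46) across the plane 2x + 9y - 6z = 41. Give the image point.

n = (2, 9, -6), |n|² = 121, n·M − 41 = 11, so t = 11/121 = 1/11.
Foot F = M − (1/11)·n = (-46/11, -273/11, -500/11); the reflection is 2F − M = (-48/11, -282/11, -494/11).

(-48/11, -282/11, -494/11)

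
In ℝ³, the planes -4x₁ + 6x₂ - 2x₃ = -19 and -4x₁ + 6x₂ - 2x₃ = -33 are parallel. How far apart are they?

With common normal n = (-4, 6, -2) (|n| = 2√14), the distance is |(-19) − (-33)|/|n| = 14/(2√14) = 7/√14.

√14/2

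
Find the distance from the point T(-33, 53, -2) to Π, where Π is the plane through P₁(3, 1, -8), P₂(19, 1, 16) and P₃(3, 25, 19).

P₁P₂ = (16, 0, 24) and P₁P₃ = (0, 24, 27), so a normal is n = P₁P₂ × P₁P₃ = (-576, -432, 384).
Then n·(-33, 53, -2) - (-5232) = 576.
|n| = √(331776 + 186624 + 147456) = 816, so the distance is |576|/816 = 12/17.

12/17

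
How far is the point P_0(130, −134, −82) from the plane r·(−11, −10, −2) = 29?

Normal vector n = (−11, −10, −2), and n·(130, −134, −82) − 29 = 45.
|n| = √(121 + 100 + 4) = 15, so the distance is |45|/15 = 3.

3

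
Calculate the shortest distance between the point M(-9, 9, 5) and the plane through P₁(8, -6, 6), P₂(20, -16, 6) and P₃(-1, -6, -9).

8/√70

P₁P₂ = (12, -10, 0) and P₁P₃ = (-9, 0, -15), so a normal is n = P₁P₂ × P₁P₃ = (150, 180, -90).
d = |150·(-9) + 180·9 + (-90)·5 − (-420)| / √(22500 + 32400 + 8100) = |240| / (30√70) = 4√70/35.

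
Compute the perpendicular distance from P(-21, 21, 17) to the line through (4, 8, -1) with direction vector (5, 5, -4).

Direction vector d = (5, 5, -4).
AP = (-25, 13, 18); AP·d = -132, |AP|² = 1118, |d|² = 66.
distance² = |AP|² − (AP·d)²/|d|² = 1118 − 17424/66 = 854, so the distance is √854.

√854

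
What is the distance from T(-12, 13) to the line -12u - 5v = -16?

95/13

d = |(-12)·(-12) + (-5)·13 − (-16)| / √(144 + 25) = |95|/13 = 95/13.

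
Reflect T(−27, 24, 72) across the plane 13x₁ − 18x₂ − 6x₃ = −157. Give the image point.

With n = (13, −18, −6), the signed offset is (n·T − (-157))/|n|² = -1058/529 = -2.
T' = T − 2t·n = (−27, 24, 72) − (-4)·(13, −18, −6) = (25, −48, 48).

(25, -48, 48)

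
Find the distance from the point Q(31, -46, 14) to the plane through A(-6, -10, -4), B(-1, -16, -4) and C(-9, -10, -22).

24/√62

AB = (5, -6, 0) and AC = (-3, 0, -18), so a normal is n = AB × AC = (108, 90, -18).
Then n·(31, -46, 14) - (-1476) = 432.
|n| = √(11664 + 8100 + 324) = 18√62, so the distance is |432|/(18√62) = 24/√62.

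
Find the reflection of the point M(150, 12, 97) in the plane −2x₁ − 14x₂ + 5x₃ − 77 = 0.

(2234/15, 68/15, 299/3)

With n = (−2, −14, 5), the signed offset is (n·M − 77)/|n|² = -60/225 = -4/15.
M' = M − 2t·n = (150, 12, 97) − (-8/15)·(−2, −14, 5) = (2234/15, 68/15, 299/3).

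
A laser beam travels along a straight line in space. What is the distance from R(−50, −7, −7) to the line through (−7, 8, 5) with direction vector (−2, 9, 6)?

Direction vector d = (−2, 9, 6).
AP = (−43, −15, −12), and AP × d = (18, 282, −417).
|AP × d|² = 253737 and |d|² = 121, so the distance is √(253737/121) = √2097 = 3√233.

3√233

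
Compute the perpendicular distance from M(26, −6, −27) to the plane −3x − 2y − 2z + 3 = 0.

9/√17

Normal vector n = (−3, −2, −2), and n·(26, −6, −27) − (−3) = −9.
|n| = √(9 + 4 + 4) = √17, so the distance is |-9|/√17 = 9√17/17.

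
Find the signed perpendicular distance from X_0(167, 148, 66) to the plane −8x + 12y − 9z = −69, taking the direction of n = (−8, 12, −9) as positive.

n·X_0 − (-69) = -85.
|n| = 17, so the signed distance is -85/17 = -5.

-5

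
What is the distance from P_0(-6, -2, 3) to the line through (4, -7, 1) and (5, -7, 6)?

√129

A direction vector is d = (1, 0, 5).
AP = (-10, 5, 2), and AP × d = (25, 52, -5).
|AP × d|² = 3354 and |d|² = 26, so the distance is √(3354/26) = √129.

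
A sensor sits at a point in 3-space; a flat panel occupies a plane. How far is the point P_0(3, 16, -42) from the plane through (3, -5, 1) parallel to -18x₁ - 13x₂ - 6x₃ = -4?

15/23

Parallel planes share the normal n = (-18, -13, -6); since (3, -5, 1) lies on the plane, its equation is -18x₁ - 13x₂ - 6x₃ = 5.
Then n·(3, 16, -42) - 5 = -15.
|n| = √(324 + 169 + 36) = 23, so the distance is |-15|/23 = 15/23.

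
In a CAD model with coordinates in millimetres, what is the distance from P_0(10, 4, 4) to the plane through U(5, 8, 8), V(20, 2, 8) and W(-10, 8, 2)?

10/(3√6)

UV = (15, -6, 0) and UW = (-15, 0, -6), so a normal is n = UV × UW = (36, 90, -90).
n = (36, 90, -90); n·P − 180 = 180; |n| = 54√6; distance = 180/(54√6) = 10/(3√6).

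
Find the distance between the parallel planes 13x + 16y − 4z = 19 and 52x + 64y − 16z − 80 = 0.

1/21

Divide the second equation by 4 to match normals: 13x + 16y − 4z = 20.
With common normal n = (13, 16, −4) (|n| = 21), the distance is |19 − 20|/|n| = 1/21.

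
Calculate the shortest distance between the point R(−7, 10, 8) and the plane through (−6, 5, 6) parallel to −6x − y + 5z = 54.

Parallel planes share the normal n = (−6, −1, 5); since (−6, 5, 6) lies on the plane, its equation is −6x − y + 5z = 61.
d = |(-6)·(-7) + (-1)·10 + 5·8 − 61| / √(36 + 1 + 25) = |11| / √62 = 11√62/62.

11√62/62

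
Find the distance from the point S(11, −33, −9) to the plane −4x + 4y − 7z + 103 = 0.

10/9

Normal vector n = (−4, 4, −7), and n·(11, −33, −9) − (−103) = −10.
|n| = √(16 + 16 + 49) = 9, so the distance is |-10|/9 = 10/9.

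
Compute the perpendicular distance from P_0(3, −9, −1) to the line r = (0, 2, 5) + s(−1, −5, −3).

Direction vector d = (−1, −5, −3).
AP = (3, −11, −6), and AP × d = (3, 15, −26).
|AP × d|² = 910 and |d|² = 35, so the distance is √(910/35) = √26.

√26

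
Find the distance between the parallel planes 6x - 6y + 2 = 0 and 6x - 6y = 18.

With common normal n = (6, -6, 0) (|n| = 6√2), the distance is |(-2) − 18|/|n| = 20/(6√2) = 5√2/3.

5√2/3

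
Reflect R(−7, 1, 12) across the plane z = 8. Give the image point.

(-7, 1, 4)

With n = (0, 0, 1), the signed offset is (n·R − 8)/|n|² = 4/1 = 4.
R' = R − 2t·n = (−7, 1, 12) − 8·(0, 0, 1) = (−7, 1, 4).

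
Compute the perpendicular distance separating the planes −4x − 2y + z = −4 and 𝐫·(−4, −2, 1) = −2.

2√21/21

With common normal n = (−4, −2, 1) (|n| = √21), the distance is |(-4) − (-2)|/|n| = 2/√21 = 2√21/21.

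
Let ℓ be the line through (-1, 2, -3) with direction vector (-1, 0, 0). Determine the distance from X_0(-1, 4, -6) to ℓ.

Direction vector d = (-1, 0, 0).
AP = (0, 2, -3); AP·d = 0, |AP|² = 13, |d|² = 1.
distance² = |AP|² − (AP·d)²/|d|² = 13 − 0/1 = 13, so the distance is √13.

√13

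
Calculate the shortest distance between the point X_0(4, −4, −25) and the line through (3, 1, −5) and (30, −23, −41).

A direction vector is d = (27, −24, −36).
AP = (1, −5, −20), and AP × d = (−300, −504, 111).
|AP × d|² = 356337 and |d|² = 2601, so the distance is √(356337/2601) = √137.

√137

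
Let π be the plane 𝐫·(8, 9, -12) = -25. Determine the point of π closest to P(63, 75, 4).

n = (8, 9, -12), |n|² = 289, and n·P − (-25) = 1156.
t = 1156/289 = 4, so the foot is P − t·n = (63, 75, 4) − 4·(8, 9, -12) = (31, 39, 52).

(31, 39, 52)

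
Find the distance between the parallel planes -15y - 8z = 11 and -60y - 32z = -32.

19/17

Divide the second equation by 4 to match normals: -15y - 8z = -8.
With common normal n = (0, -15, -8) (|n| = 17), the distance is |11 − (-8)|/|n| = 19/17.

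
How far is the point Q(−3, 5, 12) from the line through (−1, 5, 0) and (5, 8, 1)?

A direction vector is d = (6, 3, 1).
AP = (−2, 0, 12), and AP × d = (−36, 74, −6).
|AP × d|² = 6808 and |d|² = 46, so the distance is √(6808/46) = √148 = 2√37.

2√37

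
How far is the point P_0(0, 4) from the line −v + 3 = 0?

1

d = |0·0 + (-1)·4 − (-3)| / √(0 + 1) = |-1|/1 = 1.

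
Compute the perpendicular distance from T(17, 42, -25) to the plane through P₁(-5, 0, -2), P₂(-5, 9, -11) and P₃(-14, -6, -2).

13/√22

P₁P₂ = (0, 9, -9) and P₁P₃ = (-9, -6, 0), so a normal is n = P₁P₂ × P₁P₃ = (-54, 81, 81).
n = (-54, 81, 81); n·P − 108 = 351; |n| = 27√22; distance = 351/(27√22) = 13√22/22.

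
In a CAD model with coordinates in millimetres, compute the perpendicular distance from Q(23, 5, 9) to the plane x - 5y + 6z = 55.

3/√62

n = (1, -5, 6); n·P − 55 = -3; |n| = √62; distance = 3/√62.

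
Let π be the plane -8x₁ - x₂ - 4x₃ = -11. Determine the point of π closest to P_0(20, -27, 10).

The perpendicular from P_0 has direction n = (-8, -1, -4): r = (20, -27, 10) + μ(-8, -1, -4).
Substitute into the plane: n·(P_0 + μn) = -11 gives -173 + 81μ = -11, so μ = 2.
Foot = (20, -27, 10) + 2·(-8, -1, -4) = (4, -29, 2).

(4, -29, 2)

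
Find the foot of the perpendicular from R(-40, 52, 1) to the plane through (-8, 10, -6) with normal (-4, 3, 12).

(-32, 46, -23)

n = (-4, 3, 12), |n|² = 169, and n·R − (-10) = 338.
t = 338/169 = 2, so the foot is R − t·n = (-40, 52, 1) − 2·(-4, 3, 12) = (-32, 46, -23).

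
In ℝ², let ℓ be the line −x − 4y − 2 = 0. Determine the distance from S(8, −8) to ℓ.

The normal to the line is n = (−1, −4) with |n| = √17.
|n·S − 2| = |24 − 2| = 22, so the distance is 22/√17 = 22√17/17.

22/√17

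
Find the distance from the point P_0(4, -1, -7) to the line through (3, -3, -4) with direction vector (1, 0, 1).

Direction vector d = (1, 0, 1).
AP = (1, 2, -3), and AP × d = (2, -4, -2).
|AP × d|² = 24 and |d|² = 2, so the distance is √(24/2) = √12 = 2√3.

2√3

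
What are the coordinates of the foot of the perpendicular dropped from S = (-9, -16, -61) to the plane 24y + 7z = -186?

n = (0, 24, 7), |n|² = 625, and n·S − (-186) = -625.
t = -625/625 = -1, so the foot is S − t·n = (-9, -16, -61) − (-1)·(0, 24, 7) = (-9, 8, -54).

(-9, 8, -54)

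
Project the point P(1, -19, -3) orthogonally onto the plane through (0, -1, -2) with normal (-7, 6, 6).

The perpendicular from P has direction n = (-7, 6, 6): r = (1, -19, -3) + λ(-7, 6, 6).
Substitute into the plane: n·(P + λn) = -18 gives -139 + 121λ = -18, so λ = 1.
Foot = (1, -19, -3) + 1·(-7, 6, 6) = (-6, -13, 3).

(-6, -13, 3)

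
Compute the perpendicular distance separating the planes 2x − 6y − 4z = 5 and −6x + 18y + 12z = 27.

7/√14

Divide the second equation by -3 to match normals: 2x − 6y − 4z = -9.
Both planes have normal n = (2, −6, −4), |n| = 2√14. Any point on the first plane is at distance |(-9) − 5|/|n| = 14/(2√14) = √14/2 from the second.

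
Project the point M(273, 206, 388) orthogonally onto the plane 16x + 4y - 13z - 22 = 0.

n = (16, 4, -13), |n|² = 441, and n·M − 22 = 126.
t = 126/441 = 2/7, so the foot is M − t·n = (273, 206, 388) − (2/7)·(16, 4, -13) = (1879/7, 1434/7, 2742/7).

(1879/7, 1434/7, 2742/7)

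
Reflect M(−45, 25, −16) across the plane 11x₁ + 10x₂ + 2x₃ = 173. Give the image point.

n = (11, 10, 2), |n|² = 225, n·M − 173 = -450, so t = -450/225 = -2.
Foot F = M − (-2)·n = (−23, 45, −12); the reflection is 2F − M = (−1, 65, −8).

(-1, 65, -8)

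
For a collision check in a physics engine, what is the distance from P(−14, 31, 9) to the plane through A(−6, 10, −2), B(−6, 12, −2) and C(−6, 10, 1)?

8

AB = (0, 2, 0) and AC = (0, 0, 3), so a normal is n = AB × AC = (6, 0, 0).
d = |6·(-14) − (-36)| / √(36 + 0 + 0) = |-48| / 6 = 8.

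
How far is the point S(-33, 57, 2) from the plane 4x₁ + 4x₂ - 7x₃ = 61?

7/3

n = (4, 4, -7); n·P − 61 = 21; |n| = 9; distance = 21/9 = 7/3.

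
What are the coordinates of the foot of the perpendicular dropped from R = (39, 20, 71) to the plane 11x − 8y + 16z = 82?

The perpendicular from R has direction n = (11, −8, 16): r = (39, 20, 71) + μ(11, −8, 16).
Substitute into the plane: n·(R + μn) = 82 gives 1405 + 441μ = 82, so μ = -3.
Foot = (39, 20, 71) + (-3)·(11, −8, 16) = (6, 44, 23).

(6, 44, 23)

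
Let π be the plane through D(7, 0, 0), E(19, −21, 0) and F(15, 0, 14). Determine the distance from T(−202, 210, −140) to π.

DE = (12, −21, 0) and DF = (8, 0, 14), so a normal is n = DE × DF = (−294, −168, 168).
Then n·(−202, 210, −140) − (−2058) = 2646.
|n| = √(86436 + 28224 + 28224) = 378, so the distance is |2646|/378 = 7.

7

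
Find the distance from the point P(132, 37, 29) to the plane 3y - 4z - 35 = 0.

Normal vector n = (0, 3, -4), and n·(132, 37, 29) - 35 = -40.
|n| = √(0 + 9 + 16) = 5, so the distance is |-40|/5 = 8.

8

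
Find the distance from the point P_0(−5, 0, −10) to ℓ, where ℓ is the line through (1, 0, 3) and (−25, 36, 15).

A direction vector is d = (−26, 36, 12).
AP = (−6, 0, −13); AP·d = 0, |AP|² = 205, |d|² = 2116.
distance² = |AP|² − (AP·d)²/|d|² = 205 − 0/2116 = 205, so the distance is √205.

√205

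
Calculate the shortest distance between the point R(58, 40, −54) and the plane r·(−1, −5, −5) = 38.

Normal vector n = (−1, −5, −5), and n·(58, 40, −54) − 38 = −26.
|n| = √(1 + 25 + 25) = √51, so the distance is |-26|/√51 = 26√51/51.

26/√51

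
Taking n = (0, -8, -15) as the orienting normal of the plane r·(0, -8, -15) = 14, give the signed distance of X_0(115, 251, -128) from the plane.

n·X_0 − 14 = -102.
|n| = 17, so the signed distance is -102/17 = -6.

-6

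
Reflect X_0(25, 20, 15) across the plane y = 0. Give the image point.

n = (0, 1, 0), |n|² = 1, n·X_0 − 0 = 20, so t = 20/1 = 20.
Foot F = X_0 − 20·n = (25, 0, 15); the reflection is 2F − X_0 = (25, −20, 15).

(25, -20, 15)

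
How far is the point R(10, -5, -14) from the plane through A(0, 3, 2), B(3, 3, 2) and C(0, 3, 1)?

8

AB = (3, 0, 0) and AC = (0, 0, -1), so a normal is n = AB × AC = (0, 3, 0).
d = |3·(-5) − 9| / √(0 + 9 + 0) = |-24| / 3 = 8.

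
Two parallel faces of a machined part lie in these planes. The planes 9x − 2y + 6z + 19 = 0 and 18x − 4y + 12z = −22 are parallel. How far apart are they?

Divide the second equation by 2 to match normals: 9x − 2y + 6z = -11.
Both planes have normal n = (9, −2, 6), |n| = 11. Any point on the first plane is at distance |(-11) − (-19)|/|n| = 8/11 from the second.

8/11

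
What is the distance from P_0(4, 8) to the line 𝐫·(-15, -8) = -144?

The normal to the line is n = (-15, -8) with |n| = 17.
|n·P_0 − (-144)| = |-124 − (-144)| = 20, so the distance is 20/17.

20/17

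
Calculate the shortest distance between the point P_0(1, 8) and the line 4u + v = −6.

d = |4·1 + 1·8 − (-6)| / √(16 + 1) = |18|/√17 = 18√17/17.

18√17/17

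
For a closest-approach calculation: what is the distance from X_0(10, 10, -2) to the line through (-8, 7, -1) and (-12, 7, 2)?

A direction vector is d = (-4, 0, 3).
AP = (18, 3, -1), and AP × d = (9, -50, 12).
|AP × d|² = 2725 and |d|² = 25, so the distance is √(2725/25) = √109.

√109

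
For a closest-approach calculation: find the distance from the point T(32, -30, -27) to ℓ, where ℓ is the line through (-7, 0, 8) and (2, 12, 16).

A direction vector is d = (9, 12, 8).
AP = (39, -30, -35), and AP × d = (180, -627, 738).
|AP × d|² = 970173 and |d|² = 289, so the distance is √(970173/289) = √3357 = 3√373.

3√373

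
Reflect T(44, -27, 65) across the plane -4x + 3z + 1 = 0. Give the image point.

(252/5, -27, 301/5)

With n = (-4, 0, 3), the signed offset is (n·T − (-1))/|n|² = 20/25 = 4/5.
T' = T − 2t·n = (44, -27, 65) − (8/5)·(-4, 0, 3) = (252/5, -27, 301/5).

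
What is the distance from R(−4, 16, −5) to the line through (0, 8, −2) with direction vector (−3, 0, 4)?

√89

Direction vector d = (−3, 0, 4).
AP = (−4, 8, −3); AP·d = 0, |AP|² = 89, |d|² = 25.
distance² = |AP|² − (AP·d)²/|d|² = 89 − 0/25 = 89, so the distance is √89.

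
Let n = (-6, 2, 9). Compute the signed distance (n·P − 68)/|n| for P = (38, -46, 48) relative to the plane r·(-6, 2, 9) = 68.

n·P − 68 = 44.
|n| = 11, so the signed distance is 44/11 = 4.

4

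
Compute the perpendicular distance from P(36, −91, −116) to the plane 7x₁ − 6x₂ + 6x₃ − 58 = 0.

4

Normal vector n = (7, −6, 6), and n·(36, −91, −116) − 58 = 44.
|n| = √(49 + 36 + 36) = 11, so the distance is |44|/11 = 4.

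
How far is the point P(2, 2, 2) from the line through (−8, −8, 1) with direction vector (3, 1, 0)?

√41

Direction vector d = (3, 1, 0).
AP = (10, 10, 1); AP·d = 40, |AP|² = 201, |d|² = 10.
distance² = |AP|² − (AP·d)²/|d|² = 201 − 1600/10 = 41, so the distance is √41.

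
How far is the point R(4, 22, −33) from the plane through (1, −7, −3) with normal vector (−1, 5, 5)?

The plane has equation n·(r − (1, −7, −3)) = 0, i.e. n·r = -51.
Then n·(4, 22, −33) − (−51) = −8.
|n| = √(1 + 25 + 25) = √51, so the distance is |-8|/√51 = 8/√51.

8√51/51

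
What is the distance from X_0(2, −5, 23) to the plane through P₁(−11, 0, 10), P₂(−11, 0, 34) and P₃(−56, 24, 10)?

P₁P₂ = (0, 0, 24) and P₁P₃ = (−45, 24, 0), so a normal is n = P₁P₂ × P₁P₃ = (−576, −1080, 0).
Then n·(2, −5, 23) − 6336 = −2088.
|n| = √(331776 + 1166400 + 0) = 1224, so the distance is |-2088|/1224 = 29/17.

29/17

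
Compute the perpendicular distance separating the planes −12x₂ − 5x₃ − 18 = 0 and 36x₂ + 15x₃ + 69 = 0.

Divide the second equation by -3 to match normals: −12x₂ − 5x₃ = 23.
Both planes have normal n = (0, −12, −5), |n| = 13. Any point on the first plane is at distance |23 − 18|/|n| = 5/13 from the second.

5/13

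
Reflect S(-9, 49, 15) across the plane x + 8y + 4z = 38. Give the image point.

n = (1, 8, 4), |n|² = 81, n·S − 38 = 405, so t = 405/81 = 5.
Foot F = S − 5·n = (-14, 9, -5); the reflection is 2F − S = (-19, -31, -25).

(-19, -31, -25)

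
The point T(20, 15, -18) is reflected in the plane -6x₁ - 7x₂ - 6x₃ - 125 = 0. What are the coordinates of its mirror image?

n = (-6, -7, -6), |n|² = 121, n·T − 125 = -242, so t = -242/121 = -2.
Foot F = T − (-2)·n = (8, 1, -30); the reflection is 2F − T = (-4, -13, -42).

(-4, -13, -42)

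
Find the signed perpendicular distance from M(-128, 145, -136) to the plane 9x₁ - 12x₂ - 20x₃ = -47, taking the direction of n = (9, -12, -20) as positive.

n·M − (-47) = -125.
|n| = 25, so the signed distance is -125/25 = -5.

-5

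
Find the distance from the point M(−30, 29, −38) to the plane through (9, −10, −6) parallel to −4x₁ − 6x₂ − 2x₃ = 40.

√14/2

Parallel planes share the normal n = (−4, −6, −2); since (9, −10, −6) lies on the plane, its equation is −4x₁ − 6x₂ − 2x₃ = 36.
Then n·(−30, 29, −38) − 36 = −14.
|n| = √(16 + 36 + 4) = 2√14, so the distance is |-14|/(2√14) = 7/√14.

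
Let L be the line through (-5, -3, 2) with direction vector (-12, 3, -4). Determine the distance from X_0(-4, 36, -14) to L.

√1609

Direction vector d = (-12, 3, -4).
AP = (1, 39, -16); AP·d = 169, |AP|² = 1778, |d|² = 169.
distance² = |AP|² − (AP·d)²/|d|² = 1778 − 28561/169 = 1609, so the distance is √1609.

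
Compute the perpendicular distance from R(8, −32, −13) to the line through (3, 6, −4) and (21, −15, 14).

A direction vector is d = (18, −21, 18).
AP = (5, −38, −9), and AP × d = (−873, −252, 579).
|AP × d|² = 1160874 and |d|² = 1089, so the distance is √(1160874/1089) = √1066.

√1066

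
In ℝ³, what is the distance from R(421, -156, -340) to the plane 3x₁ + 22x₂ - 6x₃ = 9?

Normal vector n = (3, 22, -6), and n·(421, -156, -340) - 9 = -138.
|n| = √(9 + 484 + 36) = 23, so the distance is |-138|/23 = 6.

6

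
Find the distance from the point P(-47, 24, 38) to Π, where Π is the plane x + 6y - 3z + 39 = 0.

11√46/23

n = (1, 6, -3); n·P − (-39) = 22; |n| = √46; distance = 22/√46.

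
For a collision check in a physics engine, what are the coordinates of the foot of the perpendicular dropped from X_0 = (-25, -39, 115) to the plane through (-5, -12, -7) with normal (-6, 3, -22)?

(-55, -24, 5)

The perpendicular from X_0 has direction n = (-6, 3, -22): r = (-25, -39, 115) + t(-6, 3, -22).
Substitute into the plane: n·(X_0 + tn) = 148 gives -2497 + 529t = 148, so t = 5.
Foot = (-25, -39, 115) + 5·(-6, 3, -22) = (-55, -24, 5).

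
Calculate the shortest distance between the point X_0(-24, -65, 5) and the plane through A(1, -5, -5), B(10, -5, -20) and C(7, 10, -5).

25√38/38

AB = (9, 0, -15) and AC = (6, 15, 0), so a normal is n = AB × AC = (225, -90, 135).
d = |225·(-24) + (-90)·(-65) + 135·5 − 0| / √(50625 + 8100 + 18225) = |1125| / (45√38) = 25/√38.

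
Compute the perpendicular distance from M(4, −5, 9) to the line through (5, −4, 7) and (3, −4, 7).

√5

A direction vector is d = (−2, 0, 0).
AP = (−1, −1, 2), and AP × d = (0, −4, −2).
|AP × d|² = 20 and |d|² = 4, so the distance is √(20/4) = √5.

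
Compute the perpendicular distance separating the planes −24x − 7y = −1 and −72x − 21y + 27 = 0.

Divide the second equation by 3 to match normals: −24x − 7y = -9.
With common normal n = (−24, −7, 0) (|n| = 25), the distance is |(-1) − (-9)|/|n| = 8/25.

8/25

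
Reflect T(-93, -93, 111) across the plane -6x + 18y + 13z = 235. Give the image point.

(-2091/23, -2283/23, 2449/23)

With n = (-6, 18, 13), the signed offset is (n·T − 235)/|n|² = 92/529 = 4/23.
T' = T − 2t·n = (-93, -93, 111) − (8/23)·(-6, 18, 13) = (-2091/23, -2283/23, 2449/23).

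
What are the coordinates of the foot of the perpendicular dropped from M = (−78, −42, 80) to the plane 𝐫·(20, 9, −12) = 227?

n = (20, 9, −12), |n|² = 625, and n·M − 227 = -3125.
t = -3125/625 = -5, so the foot is M − t·n = (−78, −42, 80) − (-5)·(20, 9, −12) = (22, 3, 20).

(22, 3, 20)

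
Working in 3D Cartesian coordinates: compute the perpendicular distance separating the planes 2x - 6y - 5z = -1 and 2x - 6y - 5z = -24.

23√65/65

With common normal n = (2, -6, -5) (|n| = √65), the distance is |(-1) − (-24)|/|n| = 23/√65.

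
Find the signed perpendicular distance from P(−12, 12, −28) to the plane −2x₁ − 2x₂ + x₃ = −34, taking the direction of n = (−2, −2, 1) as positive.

n·P − (-34) = 6.
|n| = 3, so the signed distance is 6/3 = 2.

2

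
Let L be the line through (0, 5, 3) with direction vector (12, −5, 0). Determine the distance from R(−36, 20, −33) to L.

36

Direction vector d = (12, −5, 0).
AP = (−36, 15, −36); AP·d = -507, |AP|² = 2817, |d|² = 169.
distance² = |AP|² − (AP·d)²/|d|² = 2817 − 257049/169 = 1296, so the distance is 36.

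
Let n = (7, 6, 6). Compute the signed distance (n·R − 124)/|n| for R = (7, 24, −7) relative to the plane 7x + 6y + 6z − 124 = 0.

27/11

n·R − 124 = 27.
|n| = 11, so the signed distance is 27/11.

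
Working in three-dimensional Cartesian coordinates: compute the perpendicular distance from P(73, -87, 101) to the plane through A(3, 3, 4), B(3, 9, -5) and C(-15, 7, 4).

8

AB = (0, 6, -9) and AC = (-18, 4, 0), so a normal is n = AB × AC = (36, 162, 108).
Then n·(73, -87, 101) - 1026 = -1584.
|n| = √(1296 + 26244 + 11664) = 198, so the distance is |-1584|/198 = 8.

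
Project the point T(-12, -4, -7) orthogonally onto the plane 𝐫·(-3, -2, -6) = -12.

(-6, 0, 5)

The perpendicular from T has direction n = (-3, -2, -6): r = (-12, -4, -7) + λ(-3, -2, -6).
Substitute into the plane: n·(T + λn) = -12 gives 86 + 49λ = -12, so λ = -2.
Foot = (-12, -4, -7) + (-2)·(-3, -2, -6) = (-6, 0, 5).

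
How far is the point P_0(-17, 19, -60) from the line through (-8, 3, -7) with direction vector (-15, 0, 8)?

√2857

Direction vector d = (-15, 0, 8).
AP = (-9, 16, -53); AP·d = -289, |AP|² = 3146, |d|² = 289.
distance² = |AP|² − (AP·d)²/|d|² = 3146 − 83521/289 = 2857, so the distance is √2857.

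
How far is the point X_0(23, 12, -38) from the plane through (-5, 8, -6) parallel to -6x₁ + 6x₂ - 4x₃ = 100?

8/√22

Parallel planes share the normal n = (-6, 6, -4); since (-5, 8, -6) lies on the plane, its equation is -6x₁ + 6x₂ - 4x₃ = 102.
d = |(-6)·23 + 6·12 + (-4)·(-38) − 102| / √(36 + 36 + 16) = |-16| / (2√22) = 4√22/11.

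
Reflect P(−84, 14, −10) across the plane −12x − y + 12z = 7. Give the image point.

n = (−12, −1, 12), |n|² = 289, n·P − 7 = 867, so t = 867/289 = 3.
Foot F = P − 3·n = (−48, 17, −46); the reflection is 2F − P = (−12, 20, −82).

(-12, 20, -82)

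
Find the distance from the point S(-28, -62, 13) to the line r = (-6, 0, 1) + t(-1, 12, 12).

Direction vector d = (-1, 12, 12).
AP = (-22, -62, 12), and AP × d = (-888, 252, -326).
|AP × d|² = 958324 and |d|² = 289, so the distance is √(958324/289) = √3316 = 2√829.

2√829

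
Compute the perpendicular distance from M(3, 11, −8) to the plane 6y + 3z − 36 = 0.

Normal vector n = (0, 6, 3), and n·(3, 11, −8) − 36 = 6.
|n| = √(0 + 36 + 9) = 3√5, so the distance is |6|/(3√5) = 2/√5.

2/√5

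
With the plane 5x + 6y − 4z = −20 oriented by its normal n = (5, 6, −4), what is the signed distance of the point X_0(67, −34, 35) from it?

√77/7

n·X_0 − (-20) = 11.
|n| = √77, so the signed distance is √77/7.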